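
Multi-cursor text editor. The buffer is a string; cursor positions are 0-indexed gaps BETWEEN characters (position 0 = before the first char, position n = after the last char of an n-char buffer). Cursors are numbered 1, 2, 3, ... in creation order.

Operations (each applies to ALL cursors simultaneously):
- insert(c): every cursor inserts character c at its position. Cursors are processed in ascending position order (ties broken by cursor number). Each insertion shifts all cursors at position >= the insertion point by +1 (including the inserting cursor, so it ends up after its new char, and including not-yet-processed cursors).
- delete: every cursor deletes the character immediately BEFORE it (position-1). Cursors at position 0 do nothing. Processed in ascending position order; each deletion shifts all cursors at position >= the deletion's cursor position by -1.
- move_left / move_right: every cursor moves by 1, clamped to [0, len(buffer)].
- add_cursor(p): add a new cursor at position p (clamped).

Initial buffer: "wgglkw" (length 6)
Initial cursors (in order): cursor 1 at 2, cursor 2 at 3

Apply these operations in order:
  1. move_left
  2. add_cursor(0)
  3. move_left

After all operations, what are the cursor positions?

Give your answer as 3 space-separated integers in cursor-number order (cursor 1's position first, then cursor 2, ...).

After op 1 (move_left): buffer="wgglkw" (len 6), cursors c1@1 c2@2, authorship ......
After op 2 (add_cursor(0)): buffer="wgglkw" (len 6), cursors c3@0 c1@1 c2@2, authorship ......
After op 3 (move_left): buffer="wgglkw" (len 6), cursors c1@0 c3@0 c2@1, authorship ......

Answer: 0 1 0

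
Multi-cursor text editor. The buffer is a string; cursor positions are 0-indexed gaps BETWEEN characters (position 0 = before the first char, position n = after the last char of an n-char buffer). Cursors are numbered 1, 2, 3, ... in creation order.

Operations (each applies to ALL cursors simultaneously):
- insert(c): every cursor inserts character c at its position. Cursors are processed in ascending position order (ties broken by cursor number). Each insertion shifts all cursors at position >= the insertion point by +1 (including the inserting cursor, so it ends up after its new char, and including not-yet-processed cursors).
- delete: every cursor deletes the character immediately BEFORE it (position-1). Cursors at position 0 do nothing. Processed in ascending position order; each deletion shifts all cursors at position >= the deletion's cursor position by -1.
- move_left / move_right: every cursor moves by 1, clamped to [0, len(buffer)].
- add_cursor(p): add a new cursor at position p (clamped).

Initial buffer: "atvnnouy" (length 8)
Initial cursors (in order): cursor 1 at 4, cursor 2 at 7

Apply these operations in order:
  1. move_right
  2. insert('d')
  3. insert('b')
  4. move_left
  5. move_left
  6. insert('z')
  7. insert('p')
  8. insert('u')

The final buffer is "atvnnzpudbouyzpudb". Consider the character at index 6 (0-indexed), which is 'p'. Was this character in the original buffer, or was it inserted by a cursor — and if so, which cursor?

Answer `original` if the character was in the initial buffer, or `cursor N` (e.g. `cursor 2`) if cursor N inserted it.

After op 1 (move_right): buffer="atvnnouy" (len 8), cursors c1@5 c2@8, authorship ........
After op 2 (insert('d')): buffer="atvnndouyd" (len 10), cursors c1@6 c2@10, authorship .....1...2
After op 3 (insert('b')): buffer="atvnndbouydb" (len 12), cursors c1@7 c2@12, authorship .....11...22
After op 4 (move_left): buffer="atvnndbouydb" (len 12), cursors c1@6 c2@11, authorship .....11...22
After op 5 (move_left): buffer="atvnndbouydb" (len 12), cursors c1@5 c2@10, authorship .....11...22
After op 6 (insert('z')): buffer="atvnnzdbouyzdb" (len 14), cursors c1@6 c2@12, authorship .....111...222
After op 7 (insert('p')): buffer="atvnnzpdbouyzpdb" (len 16), cursors c1@7 c2@14, authorship .....1111...2222
After op 8 (insert('u')): buffer="atvnnzpudbouyzpudb" (len 18), cursors c1@8 c2@16, authorship .....11111...22222
Authorship (.=original, N=cursor N): . . . . . 1 1 1 1 1 . . . 2 2 2 2 2
Index 6: author = 1

Answer: cursor 1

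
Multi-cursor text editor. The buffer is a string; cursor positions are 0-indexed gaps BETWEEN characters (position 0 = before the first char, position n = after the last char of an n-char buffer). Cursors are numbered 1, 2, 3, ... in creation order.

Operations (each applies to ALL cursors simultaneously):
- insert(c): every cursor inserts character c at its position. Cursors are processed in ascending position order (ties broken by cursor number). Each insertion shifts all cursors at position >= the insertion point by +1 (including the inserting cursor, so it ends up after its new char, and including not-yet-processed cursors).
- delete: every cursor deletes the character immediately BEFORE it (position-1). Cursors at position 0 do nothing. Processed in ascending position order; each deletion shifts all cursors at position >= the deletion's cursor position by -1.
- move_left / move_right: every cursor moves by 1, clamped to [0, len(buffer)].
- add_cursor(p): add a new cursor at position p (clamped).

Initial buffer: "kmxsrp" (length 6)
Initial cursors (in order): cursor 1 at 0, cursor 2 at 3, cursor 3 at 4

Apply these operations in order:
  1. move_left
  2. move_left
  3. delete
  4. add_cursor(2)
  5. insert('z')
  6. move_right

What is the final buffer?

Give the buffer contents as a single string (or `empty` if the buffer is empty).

Answer: zzzxszrp

Derivation:
After op 1 (move_left): buffer="kmxsrp" (len 6), cursors c1@0 c2@2 c3@3, authorship ......
After op 2 (move_left): buffer="kmxsrp" (len 6), cursors c1@0 c2@1 c3@2, authorship ......
After op 3 (delete): buffer="xsrp" (len 4), cursors c1@0 c2@0 c3@0, authorship ....
After op 4 (add_cursor(2)): buffer="xsrp" (len 4), cursors c1@0 c2@0 c3@0 c4@2, authorship ....
After op 5 (insert('z')): buffer="zzzxszrp" (len 8), cursors c1@3 c2@3 c3@3 c4@6, authorship 123..4..
After op 6 (move_right): buffer="zzzxszrp" (len 8), cursors c1@4 c2@4 c3@4 c4@7, authorship 123..4..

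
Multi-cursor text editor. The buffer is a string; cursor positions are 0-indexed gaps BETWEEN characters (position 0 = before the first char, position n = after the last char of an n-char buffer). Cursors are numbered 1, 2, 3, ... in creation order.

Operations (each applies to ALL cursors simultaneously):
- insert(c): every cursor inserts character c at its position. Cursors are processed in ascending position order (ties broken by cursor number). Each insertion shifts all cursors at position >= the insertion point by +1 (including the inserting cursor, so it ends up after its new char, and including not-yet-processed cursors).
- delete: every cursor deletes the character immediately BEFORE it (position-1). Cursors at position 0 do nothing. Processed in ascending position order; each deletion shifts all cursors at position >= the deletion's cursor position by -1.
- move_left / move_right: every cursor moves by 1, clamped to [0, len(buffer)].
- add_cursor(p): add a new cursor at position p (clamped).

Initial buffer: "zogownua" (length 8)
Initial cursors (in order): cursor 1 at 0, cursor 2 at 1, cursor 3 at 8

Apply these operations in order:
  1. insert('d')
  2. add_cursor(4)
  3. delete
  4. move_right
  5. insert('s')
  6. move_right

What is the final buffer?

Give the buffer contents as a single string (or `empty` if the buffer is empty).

After op 1 (insert('d')): buffer="dzdogownuad" (len 11), cursors c1@1 c2@3 c3@11, authorship 1.2.......3
After op 2 (add_cursor(4)): buffer="dzdogownuad" (len 11), cursors c1@1 c2@3 c4@4 c3@11, authorship 1.2.......3
After op 3 (delete): buffer="zgownua" (len 7), cursors c1@0 c2@1 c4@1 c3@7, authorship .......
After op 4 (move_right): buffer="zgownua" (len 7), cursors c1@1 c2@2 c4@2 c3@7, authorship .......
After op 5 (insert('s')): buffer="zsgssownuas" (len 11), cursors c1@2 c2@5 c4@5 c3@11, authorship .1.24.....3
After op 6 (move_right): buffer="zsgssownuas" (len 11), cursors c1@3 c2@6 c4@6 c3@11, authorship .1.24.....3

Answer: zsgssownuas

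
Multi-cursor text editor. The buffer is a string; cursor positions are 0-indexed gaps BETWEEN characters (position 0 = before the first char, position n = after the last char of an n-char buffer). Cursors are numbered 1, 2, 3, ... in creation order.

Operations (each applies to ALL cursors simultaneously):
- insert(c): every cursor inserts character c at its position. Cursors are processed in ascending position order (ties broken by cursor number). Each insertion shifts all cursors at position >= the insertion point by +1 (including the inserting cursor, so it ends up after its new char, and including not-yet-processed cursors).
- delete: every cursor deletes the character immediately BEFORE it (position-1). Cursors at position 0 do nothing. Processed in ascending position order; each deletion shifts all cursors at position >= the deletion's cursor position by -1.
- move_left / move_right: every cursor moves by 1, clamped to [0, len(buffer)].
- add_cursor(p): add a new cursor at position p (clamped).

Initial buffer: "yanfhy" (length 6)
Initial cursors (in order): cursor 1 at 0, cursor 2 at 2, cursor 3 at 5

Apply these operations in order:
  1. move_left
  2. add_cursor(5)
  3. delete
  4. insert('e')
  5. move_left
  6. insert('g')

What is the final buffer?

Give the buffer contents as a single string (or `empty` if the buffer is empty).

Answer: eggeaneggey

Derivation:
After op 1 (move_left): buffer="yanfhy" (len 6), cursors c1@0 c2@1 c3@4, authorship ......
After op 2 (add_cursor(5)): buffer="yanfhy" (len 6), cursors c1@0 c2@1 c3@4 c4@5, authorship ......
After op 3 (delete): buffer="any" (len 3), cursors c1@0 c2@0 c3@2 c4@2, authorship ...
After op 4 (insert('e')): buffer="eeaneey" (len 7), cursors c1@2 c2@2 c3@6 c4@6, authorship 12..34.
After op 5 (move_left): buffer="eeaneey" (len 7), cursors c1@1 c2@1 c3@5 c4@5, authorship 12..34.
After op 6 (insert('g')): buffer="eggeaneggey" (len 11), cursors c1@3 c2@3 c3@9 c4@9, authorship 1122..3344.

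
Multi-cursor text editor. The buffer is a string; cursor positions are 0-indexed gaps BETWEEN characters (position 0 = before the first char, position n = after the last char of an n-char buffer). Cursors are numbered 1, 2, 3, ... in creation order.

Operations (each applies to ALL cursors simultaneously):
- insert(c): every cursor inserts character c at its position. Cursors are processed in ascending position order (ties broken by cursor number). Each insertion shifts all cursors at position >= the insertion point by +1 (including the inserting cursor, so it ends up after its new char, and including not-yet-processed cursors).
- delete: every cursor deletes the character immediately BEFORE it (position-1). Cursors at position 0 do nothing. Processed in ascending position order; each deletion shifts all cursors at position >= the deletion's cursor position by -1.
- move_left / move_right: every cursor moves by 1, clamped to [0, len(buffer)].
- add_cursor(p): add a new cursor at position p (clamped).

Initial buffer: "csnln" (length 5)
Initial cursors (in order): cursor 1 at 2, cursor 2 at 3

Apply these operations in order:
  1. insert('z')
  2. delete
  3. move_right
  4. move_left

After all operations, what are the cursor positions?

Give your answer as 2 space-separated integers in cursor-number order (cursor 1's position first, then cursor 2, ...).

Answer: 2 3

Derivation:
After op 1 (insert('z')): buffer="csznzln" (len 7), cursors c1@3 c2@5, authorship ..1.2..
After op 2 (delete): buffer="csnln" (len 5), cursors c1@2 c2@3, authorship .....
After op 3 (move_right): buffer="csnln" (len 5), cursors c1@3 c2@4, authorship .....
After op 4 (move_left): buffer="csnln" (len 5), cursors c1@2 c2@3, authorship .....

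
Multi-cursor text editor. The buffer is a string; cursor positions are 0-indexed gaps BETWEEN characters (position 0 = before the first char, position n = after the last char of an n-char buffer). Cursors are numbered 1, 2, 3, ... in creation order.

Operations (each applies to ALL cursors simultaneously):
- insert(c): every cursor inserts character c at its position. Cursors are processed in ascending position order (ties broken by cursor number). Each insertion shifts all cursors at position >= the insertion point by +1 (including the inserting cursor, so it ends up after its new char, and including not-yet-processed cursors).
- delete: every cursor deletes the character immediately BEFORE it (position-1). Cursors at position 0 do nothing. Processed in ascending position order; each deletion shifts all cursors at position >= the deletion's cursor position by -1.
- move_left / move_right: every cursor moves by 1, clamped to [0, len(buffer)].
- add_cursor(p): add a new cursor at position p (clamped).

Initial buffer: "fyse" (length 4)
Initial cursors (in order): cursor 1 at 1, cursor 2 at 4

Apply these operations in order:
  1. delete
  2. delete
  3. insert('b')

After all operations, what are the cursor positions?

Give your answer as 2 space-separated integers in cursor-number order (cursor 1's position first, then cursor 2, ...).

Answer: 1 3

Derivation:
After op 1 (delete): buffer="ys" (len 2), cursors c1@0 c2@2, authorship ..
After op 2 (delete): buffer="y" (len 1), cursors c1@0 c2@1, authorship .
After op 3 (insert('b')): buffer="byb" (len 3), cursors c1@1 c2@3, authorship 1.2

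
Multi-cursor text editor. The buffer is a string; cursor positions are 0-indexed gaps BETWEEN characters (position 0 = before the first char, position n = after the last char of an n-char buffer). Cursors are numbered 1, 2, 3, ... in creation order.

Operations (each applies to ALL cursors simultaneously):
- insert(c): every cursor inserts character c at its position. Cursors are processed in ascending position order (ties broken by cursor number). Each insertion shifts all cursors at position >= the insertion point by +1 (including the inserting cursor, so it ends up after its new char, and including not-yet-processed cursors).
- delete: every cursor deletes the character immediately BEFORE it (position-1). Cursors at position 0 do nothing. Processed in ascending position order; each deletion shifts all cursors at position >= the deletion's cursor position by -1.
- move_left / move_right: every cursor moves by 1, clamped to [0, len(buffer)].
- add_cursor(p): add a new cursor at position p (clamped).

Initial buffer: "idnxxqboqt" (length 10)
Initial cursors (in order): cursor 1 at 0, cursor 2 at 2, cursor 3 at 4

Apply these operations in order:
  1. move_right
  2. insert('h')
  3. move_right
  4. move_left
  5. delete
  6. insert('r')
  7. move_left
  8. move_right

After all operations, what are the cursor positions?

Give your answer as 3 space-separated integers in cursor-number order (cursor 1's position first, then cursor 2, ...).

Answer: 2 5 8

Derivation:
After op 1 (move_right): buffer="idnxxqboqt" (len 10), cursors c1@1 c2@3 c3@5, authorship ..........
After op 2 (insert('h')): buffer="ihdnhxxhqboqt" (len 13), cursors c1@2 c2@5 c3@8, authorship .1..2..3.....
After op 3 (move_right): buffer="ihdnhxxhqboqt" (len 13), cursors c1@3 c2@6 c3@9, authorship .1..2..3.....
After op 4 (move_left): buffer="ihdnhxxhqboqt" (len 13), cursors c1@2 c2@5 c3@8, authorship .1..2..3.....
After op 5 (delete): buffer="idnxxqboqt" (len 10), cursors c1@1 c2@3 c3@5, authorship ..........
After op 6 (insert('r')): buffer="irdnrxxrqboqt" (len 13), cursors c1@2 c2@5 c3@8, authorship .1..2..3.....
After op 7 (move_left): buffer="irdnrxxrqboqt" (len 13), cursors c1@1 c2@4 c3@7, authorship .1..2..3.....
After op 8 (move_right): buffer="irdnrxxrqboqt" (len 13), cursors c1@2 c2@5 c3@8, authorship .1..2..3.....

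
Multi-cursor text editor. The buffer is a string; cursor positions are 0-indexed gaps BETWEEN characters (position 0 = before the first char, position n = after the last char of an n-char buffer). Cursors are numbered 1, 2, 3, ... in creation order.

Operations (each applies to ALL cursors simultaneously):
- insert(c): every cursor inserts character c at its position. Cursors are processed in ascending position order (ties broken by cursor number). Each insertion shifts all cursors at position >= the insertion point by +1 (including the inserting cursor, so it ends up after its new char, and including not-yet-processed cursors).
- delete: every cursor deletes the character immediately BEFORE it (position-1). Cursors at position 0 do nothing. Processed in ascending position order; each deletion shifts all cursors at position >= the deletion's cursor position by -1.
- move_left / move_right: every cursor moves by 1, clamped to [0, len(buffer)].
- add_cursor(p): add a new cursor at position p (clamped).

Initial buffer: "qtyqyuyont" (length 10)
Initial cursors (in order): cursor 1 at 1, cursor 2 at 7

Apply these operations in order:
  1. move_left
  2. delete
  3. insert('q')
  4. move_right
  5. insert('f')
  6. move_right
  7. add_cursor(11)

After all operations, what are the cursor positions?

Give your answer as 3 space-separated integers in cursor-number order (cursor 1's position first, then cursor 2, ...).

Answer: 4 11 11

Derivation:
After op 1 (move_left): buffer="qtyqyuyont" (len 10), cursors c1@0 c2@6, authorship ..........
After op 2 (delete): buffer="qtyqyyont" (len 9), cursors c1@0 c2@5, authorship .........
After op 3 (insert('q')): buffer="qqtyqyqyont" (len 11), cursors c1@1 c2@7, authorship 1.....2....
After op 4 (move_right): buffer="qqtyqyqyont" (len 11), cursors c1@2 c2@8, authorship 1.....2....
After op 5 (insert('f')): buffer="qqftyqyqyfont" (len 13), cursors c1@3 c2@10, authorship 1.1....2.2...
After op 6 (move_right): buffer="qqftyqyqyfont" (len 13), cursors c1@4 c2@11, authorship 1.1....2.2...
After op 7 (add_cursor(11)): buffer="qqftyqyqyfont" (len 13), cursors c1@4 c2@11 c3@11, authorship 1.1....2.2...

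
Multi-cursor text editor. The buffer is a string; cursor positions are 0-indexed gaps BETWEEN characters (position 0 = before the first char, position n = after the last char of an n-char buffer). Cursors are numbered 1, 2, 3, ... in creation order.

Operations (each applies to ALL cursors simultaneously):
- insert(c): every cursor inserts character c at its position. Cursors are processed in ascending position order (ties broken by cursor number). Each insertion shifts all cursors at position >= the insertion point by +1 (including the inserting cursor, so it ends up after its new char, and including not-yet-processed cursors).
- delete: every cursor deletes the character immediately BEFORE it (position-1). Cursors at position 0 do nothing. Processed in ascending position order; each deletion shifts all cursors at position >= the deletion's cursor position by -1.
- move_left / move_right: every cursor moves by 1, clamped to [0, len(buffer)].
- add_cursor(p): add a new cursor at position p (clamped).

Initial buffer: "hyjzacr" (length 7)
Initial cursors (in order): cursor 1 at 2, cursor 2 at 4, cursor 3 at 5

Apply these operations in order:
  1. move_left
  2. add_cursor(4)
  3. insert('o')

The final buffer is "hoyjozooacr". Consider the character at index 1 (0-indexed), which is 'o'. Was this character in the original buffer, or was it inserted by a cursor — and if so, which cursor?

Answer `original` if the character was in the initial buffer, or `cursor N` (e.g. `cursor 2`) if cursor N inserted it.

Answer: cursor 1

Derivation:
After op 1 (move_left): buffer="hyjzacr" (len 7), cursors c1@1 c2@3 c3@4, authorship .......
After op 2 (add_cursor(4)): buffer="hyjzacr" (len 7), cursors c1@1 c2@3 c3@4 c4@4, authorship .......
After op 3 (insert('o')): buffer="hoyjozooacr" (len 11), cursors c1@2 c2@5 c3@8 c4@8, authorship .1..2.34...
Authorship (.=original, N=cursor N): . 1 . . 2 . 3 4 . . .
Index 1: author = 1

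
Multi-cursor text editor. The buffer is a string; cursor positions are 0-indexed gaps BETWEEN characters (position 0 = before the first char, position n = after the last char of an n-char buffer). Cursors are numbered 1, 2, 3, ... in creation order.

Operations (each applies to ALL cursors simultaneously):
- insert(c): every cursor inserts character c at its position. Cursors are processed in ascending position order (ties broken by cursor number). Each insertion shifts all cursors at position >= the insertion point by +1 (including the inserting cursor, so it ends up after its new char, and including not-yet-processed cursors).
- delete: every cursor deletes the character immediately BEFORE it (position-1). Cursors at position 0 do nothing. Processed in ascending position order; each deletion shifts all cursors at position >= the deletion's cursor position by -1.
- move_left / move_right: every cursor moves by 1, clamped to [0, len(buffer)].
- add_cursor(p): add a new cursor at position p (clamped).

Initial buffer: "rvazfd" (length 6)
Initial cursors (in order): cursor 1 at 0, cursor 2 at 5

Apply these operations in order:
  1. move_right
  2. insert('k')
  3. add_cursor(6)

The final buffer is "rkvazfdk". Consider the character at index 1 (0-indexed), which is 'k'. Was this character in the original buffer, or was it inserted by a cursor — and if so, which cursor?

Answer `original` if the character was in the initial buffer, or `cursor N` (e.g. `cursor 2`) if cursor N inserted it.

Answer: cursor 1

Derivation:
After op 1 (move_right): buffer="rvazfd" (len 6), cursors c1@1 c2@6, authorship ......
After op 2 (insert('k')): buffer="rkvazfdk" (len 8), cursors c1@2 c2@8, authorship .1.....2
After op 3 (add_cursor(6)): buffer="rkvazfdk" (len 8), cursors c1@2 c3@6 c2@8, authorship .1.....2
Authorship (.=original, N=cursor N): . 1 . . . . . 2
Index 1: author = 1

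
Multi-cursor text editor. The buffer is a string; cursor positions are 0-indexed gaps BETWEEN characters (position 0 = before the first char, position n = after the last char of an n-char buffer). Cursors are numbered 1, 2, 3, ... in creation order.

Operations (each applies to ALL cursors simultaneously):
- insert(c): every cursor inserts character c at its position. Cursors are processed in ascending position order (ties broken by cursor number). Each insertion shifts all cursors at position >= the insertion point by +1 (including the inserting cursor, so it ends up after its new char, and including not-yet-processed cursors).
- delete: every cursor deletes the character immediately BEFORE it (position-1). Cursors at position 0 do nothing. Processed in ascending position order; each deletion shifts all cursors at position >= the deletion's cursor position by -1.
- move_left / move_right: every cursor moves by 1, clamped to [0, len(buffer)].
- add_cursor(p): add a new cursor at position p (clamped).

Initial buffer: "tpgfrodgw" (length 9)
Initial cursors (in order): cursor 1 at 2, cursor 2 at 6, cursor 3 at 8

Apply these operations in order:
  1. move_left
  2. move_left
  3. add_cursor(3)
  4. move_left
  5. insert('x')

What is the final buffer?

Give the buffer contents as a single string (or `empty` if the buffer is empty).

Answer: xtpxgxfrxodgw

Derivation:
After op 1 (move_left): buffer="tpgfrodgw" (len 9), cursors c1@1 c2@5 c3@7, authorship .........
After op 2 (move_left): buffer="tpgfrodgw" (len 9), cursors c1@0 c2@4 c3@6, authorship .........
After op 3 (add_cursor(3)): buffer="tpgfrodgw" (len 9), cursors c1@0 c4@3 c2@4 c3@6, authorship .........
After op 4 (move_left): buffer="tpgfrodgw" (len 9), cursors c1@0 c4@2 c2@3 c3@5, authorship .........
After op 5 (insert('x')): buffer="xtpxgxfrxodgw" (len 13), cursors c1@1 c4@4 c2@6 c3@9, authorship 1..4.2..3....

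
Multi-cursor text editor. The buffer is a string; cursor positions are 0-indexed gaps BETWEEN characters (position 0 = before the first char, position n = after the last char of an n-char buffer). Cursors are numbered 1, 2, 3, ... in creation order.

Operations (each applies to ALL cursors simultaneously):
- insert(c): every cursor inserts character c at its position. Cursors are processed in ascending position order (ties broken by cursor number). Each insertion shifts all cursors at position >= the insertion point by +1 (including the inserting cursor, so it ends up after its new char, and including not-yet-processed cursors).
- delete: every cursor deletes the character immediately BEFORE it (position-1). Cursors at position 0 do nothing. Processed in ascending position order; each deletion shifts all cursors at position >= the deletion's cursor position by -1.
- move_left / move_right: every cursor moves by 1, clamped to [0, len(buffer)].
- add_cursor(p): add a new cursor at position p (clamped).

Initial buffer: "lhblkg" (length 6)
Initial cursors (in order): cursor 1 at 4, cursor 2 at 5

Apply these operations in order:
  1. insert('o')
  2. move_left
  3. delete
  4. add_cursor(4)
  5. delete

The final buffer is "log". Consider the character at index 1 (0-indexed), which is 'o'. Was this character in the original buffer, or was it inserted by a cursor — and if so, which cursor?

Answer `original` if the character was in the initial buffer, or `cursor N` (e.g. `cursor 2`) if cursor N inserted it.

Answer: cursor 2

Derivation:
After op 1 (insert('o')): buffer="lhblokog" (len 8), cursors c1@5 c2@7, authorship ....1.2.
After op 2 (move_left): buffer="lhblokog" (len 8), cursors c1@4 c2@6, authorship ....1.2.
After op 3 (delete): buffer="lhboog" (len 6), cursors c1@3 c2@4, authorship ...12.
After op 4 (add_cursor(4)): buffer="lhboog" (len 6), cursors c1@3 c2@4 c3@4, authorship ...12.
After op 5 (delete): buffer="log" (len 3), cursors c1@1 c2@1 c3@1, authorship .2.
Authorship (.=original, N=cursor N): . 2 .
Index 1: author = 2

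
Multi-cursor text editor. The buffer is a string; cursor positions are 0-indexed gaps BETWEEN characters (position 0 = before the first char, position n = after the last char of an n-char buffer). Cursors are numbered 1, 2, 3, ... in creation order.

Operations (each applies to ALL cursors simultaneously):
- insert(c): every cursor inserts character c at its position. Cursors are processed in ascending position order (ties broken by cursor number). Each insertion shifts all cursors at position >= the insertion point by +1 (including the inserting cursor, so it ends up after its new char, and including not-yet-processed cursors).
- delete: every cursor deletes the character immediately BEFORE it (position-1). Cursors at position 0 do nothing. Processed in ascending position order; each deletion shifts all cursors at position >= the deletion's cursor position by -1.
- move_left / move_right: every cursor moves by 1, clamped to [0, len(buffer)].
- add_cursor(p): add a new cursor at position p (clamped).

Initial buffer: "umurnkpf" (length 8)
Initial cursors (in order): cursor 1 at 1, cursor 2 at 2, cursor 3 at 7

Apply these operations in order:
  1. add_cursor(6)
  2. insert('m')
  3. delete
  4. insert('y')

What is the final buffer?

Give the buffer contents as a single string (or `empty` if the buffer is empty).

Answer: uymyurnkypyf

Derivation:
After op 1 (add_cursor(6)): buffer="umurnkpf" (len 8), cursors c1@1 c2@2 c4@6 c3@7, authorship ........
After op 2 (insert('m')): buffer="ummmurnkmpmf" (len 12), cursors c1@2 c2@4 c4@9 c3@11, authorship .1.2....4.3.
After op 3 (delete): buffer="umurnkpf" (len 8), cursors c1@1 c2@2 c4@6 c3@7, authorship ........
After op 4 (insert('y')): buffer="uymyurnkypyf" (len 12), cursors c1@2 c2@4 c4@9 c3@11, authorship .1.2....4.3.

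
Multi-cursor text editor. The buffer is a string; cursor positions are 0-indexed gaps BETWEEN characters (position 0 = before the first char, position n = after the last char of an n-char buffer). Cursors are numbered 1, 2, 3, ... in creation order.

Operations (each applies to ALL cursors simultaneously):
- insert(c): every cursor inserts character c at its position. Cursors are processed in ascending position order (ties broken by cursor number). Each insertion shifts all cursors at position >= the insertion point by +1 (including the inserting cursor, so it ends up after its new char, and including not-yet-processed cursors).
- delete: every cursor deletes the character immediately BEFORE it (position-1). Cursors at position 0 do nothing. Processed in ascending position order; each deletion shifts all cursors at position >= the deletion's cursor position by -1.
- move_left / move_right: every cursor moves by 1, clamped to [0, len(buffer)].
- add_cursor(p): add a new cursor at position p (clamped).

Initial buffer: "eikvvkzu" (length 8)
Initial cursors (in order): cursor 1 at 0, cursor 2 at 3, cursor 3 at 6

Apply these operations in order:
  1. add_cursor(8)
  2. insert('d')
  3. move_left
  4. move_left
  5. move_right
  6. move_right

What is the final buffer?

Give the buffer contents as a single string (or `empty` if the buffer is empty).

After op 1 (add_cursor(8)): buffer="eikvvkzu" (len 8), cursors c1@0 c2@3 c3@6 c4@8, authorship ........
After op 2 (insert('d')): buffer="deikdvvkdzud" (len 12), cursors c1@1 c2@5 c3@9 c4@12, authorship 1...2...3..4
After op 3 (move_left): buffer="deikdvvkdzud" (len 12), cursors c1@0 c2@4 c3@8 c4@11, authorship 1...2...3..4
After op 4 (move_left): buffer="deikdvvkdzud" (len 12), cursors c1@0 c2@3 c3@7 c4@10, authorship 1...2...3..4
After op 5 (move_right): buffer="deikdvvkdzud" (len 12), cursors c1@1 c2@4 c3@8 c4@11, authorship 1...2...3..4
After op 6 (move_right): buffer="deikdvvkdzud" (len 12), cursors c1@2 c2@5 c3@9 c4@12, authorship 1...2...3..4

Answer: deikdvvkdzud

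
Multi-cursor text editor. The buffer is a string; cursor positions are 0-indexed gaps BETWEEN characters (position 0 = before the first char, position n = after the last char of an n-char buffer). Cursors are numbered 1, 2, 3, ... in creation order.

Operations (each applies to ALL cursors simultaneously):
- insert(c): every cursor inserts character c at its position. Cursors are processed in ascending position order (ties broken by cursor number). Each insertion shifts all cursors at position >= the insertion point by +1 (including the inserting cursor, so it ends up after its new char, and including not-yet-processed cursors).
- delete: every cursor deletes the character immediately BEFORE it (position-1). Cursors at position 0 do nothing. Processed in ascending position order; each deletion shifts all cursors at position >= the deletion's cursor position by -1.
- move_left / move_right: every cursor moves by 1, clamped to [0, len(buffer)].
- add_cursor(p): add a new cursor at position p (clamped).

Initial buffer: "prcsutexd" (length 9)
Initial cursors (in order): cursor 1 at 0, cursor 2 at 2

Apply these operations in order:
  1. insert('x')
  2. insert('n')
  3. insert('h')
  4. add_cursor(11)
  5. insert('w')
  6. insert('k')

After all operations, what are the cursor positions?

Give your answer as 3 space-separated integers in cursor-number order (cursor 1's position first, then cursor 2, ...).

Answer: 5 12 17

Derivation:
After op 1 (insert('x')): buffer="xprxcsutexd" (len 11), cursors c1@1 c2@4, authorship 1..2.......
After op 2 (insert('n')): buffer="xnprxncsutexd" (len 13), cursors c1@2 c2@6, authorship 11..22.......
After op 3 (insert('h')): buffer="xnhprxnhcsutexd" (len 15), cursors c1@3 c2@8, authorship 111..222.......
After op 4 (add_cursor(11)): buffer="xnhprxnhcsutexd" (len 15), cursors c1@3 c2@8 c3@11, authorship 111..222.......
After op 5 (insert('w')): buffer="xnhwprxnhwcsuwtexd" (len 18), cursors c1@4 c2@10 c3@14, authorship 1111..2222...3....
After op 6 (insert('k')): buffer="xnhwkprxnhwkcsuwktexd" (len 21), cursors c1@5 c2@12 c3@17, authorship 11111..22222...33....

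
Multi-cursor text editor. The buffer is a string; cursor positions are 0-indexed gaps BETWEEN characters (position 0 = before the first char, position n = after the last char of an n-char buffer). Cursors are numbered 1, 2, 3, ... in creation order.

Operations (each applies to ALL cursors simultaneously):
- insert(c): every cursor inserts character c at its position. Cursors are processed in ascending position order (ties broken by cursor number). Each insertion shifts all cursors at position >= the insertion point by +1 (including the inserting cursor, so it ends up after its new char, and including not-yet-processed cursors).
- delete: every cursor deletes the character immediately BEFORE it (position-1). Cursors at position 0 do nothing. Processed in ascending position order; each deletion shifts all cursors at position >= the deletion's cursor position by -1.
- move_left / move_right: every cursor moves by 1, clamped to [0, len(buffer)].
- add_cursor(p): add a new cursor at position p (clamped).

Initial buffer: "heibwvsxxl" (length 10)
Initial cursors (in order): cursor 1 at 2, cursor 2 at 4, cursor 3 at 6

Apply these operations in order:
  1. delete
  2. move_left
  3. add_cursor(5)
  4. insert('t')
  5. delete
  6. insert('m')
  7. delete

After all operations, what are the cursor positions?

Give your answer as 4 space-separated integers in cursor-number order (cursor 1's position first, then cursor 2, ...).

After op 1 (delete): buffer="hiwsxxl" (len 7), cursors c1@1 c2@2 c3@3, authorship .......
After op 2 (move_left): buffer="hiwsxxl" (len 7), cursors c1@0 c2@1 c3@2, authorship .......
After op 3 (add_cursor(5)): buffer="hiwsxxl" (len 7), cursors c1@0 c2@1 c3@2 c4@5, authorship .......
After op 4 (insert('t')): buffer="thtitwsxtxl" (len 11), cursors c1@1 c2@3 c3@5 c4@9, authorship 1.2.3...4..
After op 5 (delete): buffer="hiwsxxl" (len 7), cursors c1@0 c2@1 c3@2 c4@5, authorship .......
After op 6 (insert('m')): buffer="mhmimwsxmxl" (len 11), cursors c1@1 c2@3 c3@5 c4@9, authorship 1.2.3...4..
After op 7 (delete): buffer="hiwsxxl" (len 7), cursors c1@0 c2@1 c3@2 c4@5, authorship .......

Answer: 0 1 2 5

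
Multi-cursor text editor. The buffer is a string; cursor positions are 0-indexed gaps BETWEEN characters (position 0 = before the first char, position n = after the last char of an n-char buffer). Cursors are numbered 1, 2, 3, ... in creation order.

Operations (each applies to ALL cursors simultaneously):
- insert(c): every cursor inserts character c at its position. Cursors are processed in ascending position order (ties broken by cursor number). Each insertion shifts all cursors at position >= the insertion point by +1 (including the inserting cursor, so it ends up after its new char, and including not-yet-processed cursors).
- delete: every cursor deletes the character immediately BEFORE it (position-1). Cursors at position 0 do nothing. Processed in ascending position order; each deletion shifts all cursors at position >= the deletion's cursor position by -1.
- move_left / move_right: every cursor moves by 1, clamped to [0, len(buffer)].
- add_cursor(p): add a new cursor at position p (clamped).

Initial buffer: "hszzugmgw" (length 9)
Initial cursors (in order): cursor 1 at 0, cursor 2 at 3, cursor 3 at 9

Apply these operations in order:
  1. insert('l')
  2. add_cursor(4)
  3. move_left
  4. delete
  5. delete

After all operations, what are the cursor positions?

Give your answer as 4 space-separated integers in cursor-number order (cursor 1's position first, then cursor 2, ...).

Answer: 0 0 5 0

Derivation:
After op 1 (insert('l')): buffer="lhszlzugmgwl" (len 12), cursors c1@1 c2@5 c3@12, authorship 1...2......3
After op 2 (add_cursor(4)): buffer="lhszlzugmgwl" (len 12), cursors c1@1 c4@4 c2@5 c3@12, authorship 1...2......3
After op 3 (move_left): buffer="lhszlzugmgwl" (len 12), cursors c1@0 c4@3 c2@4 c3@11, authorship 1...2......3
After op 4 (delete): buffer="lhlzugmgl" (len 9), cursors c1@0 c2@2 c4@2 c3@8, authorship 1.2.....3
After op 5 (delete): buffer="lzugml" (len 6), cursors c1@0 c2@0 c4@0 c3@5, authorship 2....3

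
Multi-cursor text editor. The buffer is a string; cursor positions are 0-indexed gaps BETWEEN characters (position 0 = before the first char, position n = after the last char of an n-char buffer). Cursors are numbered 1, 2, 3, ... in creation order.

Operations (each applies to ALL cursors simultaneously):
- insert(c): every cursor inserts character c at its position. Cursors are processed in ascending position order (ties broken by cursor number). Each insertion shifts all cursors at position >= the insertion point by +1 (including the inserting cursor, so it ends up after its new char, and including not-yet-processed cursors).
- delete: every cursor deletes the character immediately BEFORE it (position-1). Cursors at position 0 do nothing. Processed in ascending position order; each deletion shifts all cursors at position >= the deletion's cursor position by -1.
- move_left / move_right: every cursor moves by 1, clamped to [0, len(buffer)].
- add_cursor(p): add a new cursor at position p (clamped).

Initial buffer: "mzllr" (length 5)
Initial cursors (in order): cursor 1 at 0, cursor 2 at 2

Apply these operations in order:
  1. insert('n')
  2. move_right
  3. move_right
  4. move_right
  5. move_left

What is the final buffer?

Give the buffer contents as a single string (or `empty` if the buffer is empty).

After op 1 (insert('n')): buffer="nmznllr" (len 7), cursors c1@1 c2@4, authorship 1..2...
After op 2 (move_right): buffer="nmznllr" (len 7), cursors c1@2 c2@5, authorship 1..2...
After op 3 (move_right): buffer="nmznllr" (len 7), cursors c1@3 c2@6, authorship 1..2...
After op 4 (move_right): buffer="nmznllr" (len 7), cursors c1@4 c2@7, authorship 1..2...
After op 5 (move_left): buffer="nmznllr" (len 7), cursors c1@3 c2@6, authorship 1..2...

Answer: nmznllr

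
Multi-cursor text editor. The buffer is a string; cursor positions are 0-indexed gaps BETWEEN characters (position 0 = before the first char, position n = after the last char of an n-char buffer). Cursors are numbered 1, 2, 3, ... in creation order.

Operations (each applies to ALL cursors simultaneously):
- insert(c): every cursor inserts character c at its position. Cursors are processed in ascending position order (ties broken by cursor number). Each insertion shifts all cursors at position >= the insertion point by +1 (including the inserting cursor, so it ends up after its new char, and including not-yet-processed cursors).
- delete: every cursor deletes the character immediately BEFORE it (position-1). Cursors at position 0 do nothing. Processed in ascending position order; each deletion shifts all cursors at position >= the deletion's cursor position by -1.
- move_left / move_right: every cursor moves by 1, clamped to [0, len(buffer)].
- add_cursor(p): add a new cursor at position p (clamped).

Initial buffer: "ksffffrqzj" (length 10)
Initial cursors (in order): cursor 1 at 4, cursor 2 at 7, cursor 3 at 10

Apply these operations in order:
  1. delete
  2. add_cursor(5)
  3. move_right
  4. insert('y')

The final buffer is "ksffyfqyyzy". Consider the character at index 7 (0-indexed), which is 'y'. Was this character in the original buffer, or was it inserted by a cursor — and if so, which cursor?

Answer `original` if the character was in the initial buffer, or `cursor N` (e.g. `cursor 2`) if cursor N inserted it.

After op 1 (delete): buffer="ksfffqz" (len 7), cursors c1@3 c2@5 c3@7, authorship .......
After op 2 (add_cursor(5)): buffer="ksfffqz" (len 7), cursors c1@3 c2@5 c4@5 c3@7, authorship .......
After op 3 (move_right): buffer="ksfffqz" (len 7), cursors c1@4 c2@6 c4@6 c3@7, authorship .......
After op 4 (insert('y')): buffer="ksffyfqyyzy" (len 11), cursors c1@5 c2@9 c4@9 c3@11, authorship ....1..24.3
Authorship (.=original, N=cursor N): . . . . 1 . . 2 4 . 3
Index 7: author = 2

Answer: cursor 2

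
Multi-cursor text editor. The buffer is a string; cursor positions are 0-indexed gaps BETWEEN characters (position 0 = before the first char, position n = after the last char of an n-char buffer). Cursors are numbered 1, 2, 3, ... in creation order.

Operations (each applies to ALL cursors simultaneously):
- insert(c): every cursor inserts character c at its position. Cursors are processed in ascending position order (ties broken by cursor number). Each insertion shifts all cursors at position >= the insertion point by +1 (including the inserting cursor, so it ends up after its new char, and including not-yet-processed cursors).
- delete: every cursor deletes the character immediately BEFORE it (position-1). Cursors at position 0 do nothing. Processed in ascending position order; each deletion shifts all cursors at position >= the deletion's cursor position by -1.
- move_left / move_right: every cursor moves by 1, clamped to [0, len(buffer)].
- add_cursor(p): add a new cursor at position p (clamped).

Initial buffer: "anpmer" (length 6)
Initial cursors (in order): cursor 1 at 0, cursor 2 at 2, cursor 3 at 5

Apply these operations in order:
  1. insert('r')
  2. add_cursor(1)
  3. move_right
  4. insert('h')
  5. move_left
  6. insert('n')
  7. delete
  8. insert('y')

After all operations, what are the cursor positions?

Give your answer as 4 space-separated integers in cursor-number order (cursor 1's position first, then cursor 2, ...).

After op 1 (insert('r')): buffer="ranrpmerr" (len 9), cursors c1@1 c2@4 c3@8, authorship 1..2...3.
After op 2 (add_cursor(1)): buffer="ranrpmerr" (len 9), cursors c1@1 c4@1 c2@4 c3@8, authorship 1..2...3.
After op 3 (move_right): buffer="ranrpmerr" (len 9), cursors c1@2 c4@2 c2@5 c3@9, authorship 1..2...3.
After op 4 (insert('h')): buffer="rahhnrphmerrh" (len 13), cursors c1@4 c4@4 c2@8 c3@13, authorship 1.14.2.2..3.3
After op 5 (move_left): buffer="rahhnrphmerrh" (len 13), cursors c1@3 c4@3 c2@7 c3@12, authorship 1.14.2.2..3.3
After op 6 (insert('n')): buffer="rahnnhnrpnhmerrnh" (len 17), cursors c1@5 c4@5 c2@10 c3@16, authorship 1.1144.2.22..3.33
After op 7 (delete): buffer="rahhnrphmerrh" (len 13), cursors c1@3 c4@3 c2@7 c3@12, authorship 1.14.2.2..3.3
After op 8 (insert('y')): buffer="rahyyhnrpyhmerryh" (len 17), cursors c1@5 c4@5 c2@10 c3@16, authorship 1.1144.2.22..3.33

Answer: 5 10 16 5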